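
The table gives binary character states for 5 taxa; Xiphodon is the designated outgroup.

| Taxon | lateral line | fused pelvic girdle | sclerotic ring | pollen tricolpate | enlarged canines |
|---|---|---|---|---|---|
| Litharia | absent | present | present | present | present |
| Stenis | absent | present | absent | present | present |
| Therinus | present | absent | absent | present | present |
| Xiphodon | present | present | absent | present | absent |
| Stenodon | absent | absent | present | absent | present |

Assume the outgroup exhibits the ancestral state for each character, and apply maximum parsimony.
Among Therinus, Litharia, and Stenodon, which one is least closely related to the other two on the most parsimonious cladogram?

Therinus

Character polarity is set by the outgroup: the derived state is whichever differs from the outgroup's state, so for lateral line, fused pelvic girdle, pollen tricolpate the derived state is 'absent', and for the remaining characters it is 'present'.
lateral line: derived state 'absent' in Litharia, Stenis, and Stenodon only — synapomorphy for {Litharia, Stenis, Stenodon}.
fused pelvic girdle (state 'absent') occurs in Stenodon and Therinus but conflicts with the nesting implied by the other characters — most parsimoniously interpreted as homoplasy.
Only Litharia and Stenodon show the derived state 'present' for sclerotic ring, supporting them as a clade.
pollen tricolpate: derived state 'absent' in Stenodon only — an autapomorphy, so it tells us nothing about relationships among taxa.
enlarged canines (derived state 'present') is shared by all ingroup taxa — unites the whole ingroup.
Most parsimonious ingroup topology: (((Stenodon,Litharia),Stenis),Therinus).
Litharia and Stenodon share a more recent common ancestor with each other than either does with Therinus, so Therinus is the least closely related of the three.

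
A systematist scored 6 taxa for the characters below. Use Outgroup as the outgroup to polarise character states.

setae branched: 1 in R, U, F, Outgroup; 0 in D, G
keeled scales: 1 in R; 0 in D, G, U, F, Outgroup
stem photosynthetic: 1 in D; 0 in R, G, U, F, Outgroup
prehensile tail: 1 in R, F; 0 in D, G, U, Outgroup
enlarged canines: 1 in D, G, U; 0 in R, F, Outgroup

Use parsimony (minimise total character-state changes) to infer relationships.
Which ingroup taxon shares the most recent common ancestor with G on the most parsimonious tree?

Character polarity is set by the outgroup: the derived state is whichever differs from the outgroup's state, so for setae branched the derived state is '0', and for the remaining characters it is '1'.
setae branched (derived state '0') is shared by D and G — a synapomorphy uniting that clade.
keeled scales (derived state '1') is unique to R (autapomorphy; uninformative for grouping).
stem photosynthetic: derived state '1' in D only — an autapomorphy, so it tells us nothing about relationships among taxa.
Only F and R show the derived state '1' for prehensile tail, supporting them as a clade.
Only D, G, and U show the derived state '1' for enlarged canines, supporting them as a clade.
Most parsimonious ingroup topology: (((G,D),U),(F,R)).
G and D form a cherry on this tree, so they are sister taxa.

D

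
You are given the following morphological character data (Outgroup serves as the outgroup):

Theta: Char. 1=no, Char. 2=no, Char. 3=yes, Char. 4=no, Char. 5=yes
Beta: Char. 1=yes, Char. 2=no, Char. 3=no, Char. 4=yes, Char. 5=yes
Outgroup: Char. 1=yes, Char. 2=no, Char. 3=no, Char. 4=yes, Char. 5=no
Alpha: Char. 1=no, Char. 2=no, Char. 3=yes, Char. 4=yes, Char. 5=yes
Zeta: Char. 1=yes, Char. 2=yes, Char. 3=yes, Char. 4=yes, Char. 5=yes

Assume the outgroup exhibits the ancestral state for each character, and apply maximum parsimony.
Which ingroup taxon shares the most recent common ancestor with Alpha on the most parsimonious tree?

Theta

Character polarity is set by the outgroup: the derived state is whichever differs from the outgroup's state, so for Char. 1, Char. 4 the derived state is 'no', and for the remaining characters it is 'yes'.
Char. 1: derived state 'no' in Alpha and Theta only — synapomorphy for {Alpha, Theta}.
Char. 2 (derived state 'yes') is unique to Zeta (autapomorphy; uninformative for grouping).
Only Alpha, Theta, and Zeta show the derived state 'yes' for Char. 3, supporting them as a clade.
Char. 4: derived state 'no' in Theta only — an autapomorphy, so it tells us nothing about relationships among taxa.
All ingroup taxa share the derived state 'yes' for Char. 5; it defines the ingroup but does not resolve relationships within it.
Most parsimonious ingroup topology: ((Zeta,(Theta,Alpha)),Beta).
Alpha and Theta form a cherry on this tree, so they are sister taxa.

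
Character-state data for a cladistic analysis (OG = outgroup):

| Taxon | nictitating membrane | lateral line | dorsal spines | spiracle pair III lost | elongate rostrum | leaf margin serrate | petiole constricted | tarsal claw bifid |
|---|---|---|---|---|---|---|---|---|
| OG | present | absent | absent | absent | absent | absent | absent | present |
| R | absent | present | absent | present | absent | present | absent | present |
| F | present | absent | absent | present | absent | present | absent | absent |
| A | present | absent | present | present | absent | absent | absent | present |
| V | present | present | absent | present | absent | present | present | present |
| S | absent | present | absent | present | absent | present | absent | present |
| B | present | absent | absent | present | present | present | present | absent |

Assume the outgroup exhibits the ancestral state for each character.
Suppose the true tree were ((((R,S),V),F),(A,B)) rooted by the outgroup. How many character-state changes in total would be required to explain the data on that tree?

Map each character onto ((((R,S),V),F),(A,B)) (rooted by OG) and count the minimum state changes it requires (Fitch parsimony):
nictitating membrane: 1; lateral line: 1; dorsal spines: 1; spiracle pair III lost: 1; elongate rostrum: 1; leaf margin serrate: 2; petiole constricted: 2; tarsal claw bifid: 2.
Total tree length = 11.

11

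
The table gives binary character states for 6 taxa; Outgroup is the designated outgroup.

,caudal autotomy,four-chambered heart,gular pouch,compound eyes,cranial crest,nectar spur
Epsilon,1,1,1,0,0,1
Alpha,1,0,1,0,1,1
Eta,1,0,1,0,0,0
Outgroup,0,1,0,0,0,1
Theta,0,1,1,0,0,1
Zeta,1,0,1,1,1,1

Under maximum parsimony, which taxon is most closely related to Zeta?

Alpha

Character polarity is set by the outgroup: the derived state is whichever differs from the outgroup's state, so for four-chambered heart, nectar spur the derived state is '0', and for the remaining characters it is '1'.
Only Alpha, Epsilon, Eta, and Zeta show the derived state '1' for caudal autotomy, supporting them as a clade.
Only Alpha, Eta, and Zeta show the derived state '0' for four-chambered heart, supporting them as a clade.
All ingroup taxa share the derived state '1' for gular pouch; it defines the ingroup but does not resolve relationships within it.
compound eyes (derived state '1') is unique to Zeta (autapomorphy; uninformative for grouping).
cranial crest (derived state '1') is shared by Alpha and Zeta — a synapomorphy uniting that clade.
nectar spur: derived state '0' in Eta only — an autapomorphy, so it tells us nothing about relationships among taxa.
Most parsimonious ingroup topology: ((((Alpha,Zeta),Eta),Epsilon),Theta).
Zeta and Alpha form a cherry on this tree, so they are sister taxa.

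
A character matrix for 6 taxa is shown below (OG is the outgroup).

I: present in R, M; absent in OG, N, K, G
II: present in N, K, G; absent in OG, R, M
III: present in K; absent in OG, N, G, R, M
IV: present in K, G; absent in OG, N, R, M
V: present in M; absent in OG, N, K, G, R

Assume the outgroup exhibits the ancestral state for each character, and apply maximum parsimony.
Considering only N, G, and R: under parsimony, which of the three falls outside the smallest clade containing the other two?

R

The outgroup has state 'absent' for every character, so 'present' is the derived state throughout.
I (derived state 'present') is shared by M and R — a synapomorphy uniting that clade.
II (derived state 'present') is shared by G, K, and N — a synapomorphy uniting that clade.
III: derived state 'present' in K only — an autapomorphy, so it tells us nothing about relationships among taxa.
Only G and K show the derived state 'present' for IV, supporting them as a clade.
V (derived state 'present') is unique to M (autapomorphy; uninformative for grouping).
Most parsimonious ingroup topology: ((N,(K,G)),(R,M)).
N and G share a more recent common ancestor with each other than either does with R, so R is the least closely related of the three.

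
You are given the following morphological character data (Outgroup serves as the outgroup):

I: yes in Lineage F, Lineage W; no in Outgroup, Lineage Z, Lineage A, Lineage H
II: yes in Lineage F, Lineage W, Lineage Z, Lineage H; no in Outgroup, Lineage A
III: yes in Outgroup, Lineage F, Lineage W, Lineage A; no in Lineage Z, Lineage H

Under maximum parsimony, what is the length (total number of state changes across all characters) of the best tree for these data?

3

Character polarity is set by the outgroup: the derived state is whichever differs from the outgroup's state, so for III the derived state is 'no', and for the remaining characters it is 'yes'.
Only Lineage F and Lineage W show the derived state 'yes' for I, supporting them as a clade.
II (derived state 'yes') is shared by Lineage F, Lineage H, Lineage W, and Lineage Z — a synapomorphy uniting that clade.
Only Lineage H and Lineage Z show the derived state 'no' for III, supporting them as a clade.
Most parsimonious ingroup topology: (((Lineage F,Lineage W),(Lineage Z,Lineage H)),Lineage A).
Changes per character on this tree: I: 1; II: 1; III: 1.
Total = 3.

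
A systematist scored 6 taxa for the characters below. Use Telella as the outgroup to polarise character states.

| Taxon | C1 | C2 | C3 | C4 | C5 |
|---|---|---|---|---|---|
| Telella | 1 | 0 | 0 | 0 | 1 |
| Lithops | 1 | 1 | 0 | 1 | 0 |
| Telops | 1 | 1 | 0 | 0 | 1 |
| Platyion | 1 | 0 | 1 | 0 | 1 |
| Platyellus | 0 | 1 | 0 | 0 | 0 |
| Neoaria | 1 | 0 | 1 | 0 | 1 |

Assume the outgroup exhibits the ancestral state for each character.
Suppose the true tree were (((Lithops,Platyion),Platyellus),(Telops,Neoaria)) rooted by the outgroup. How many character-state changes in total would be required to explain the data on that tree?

9

Map each character onto (((Lithops,Platyion),Platyellus),(Telops,Neoaria)) (rooted by Telella) and count the minimum state changes it requires (Fitch parsimony):
C1: 1; C2: 3; C3: 2; C4: 1; C5: 2.
Total tree length = 9.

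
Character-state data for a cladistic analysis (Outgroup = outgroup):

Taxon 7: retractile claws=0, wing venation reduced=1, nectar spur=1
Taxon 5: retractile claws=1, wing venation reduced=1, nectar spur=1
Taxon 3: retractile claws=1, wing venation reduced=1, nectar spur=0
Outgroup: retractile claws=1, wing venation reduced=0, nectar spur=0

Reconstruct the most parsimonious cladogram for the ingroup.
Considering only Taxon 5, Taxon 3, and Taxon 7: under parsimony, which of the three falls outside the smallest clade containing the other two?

Character polarity is set by the outgroup: the derived state is whichever differs from the outgroup's state, so for retractile claws the derived state is '0', and for the remaining characters it is '1'.
retractile claws (derived state '0') is unique to Taxon 7 (autapomorphy; uninformative for grouping).
wing venation reduced (derived state '1') is shared by all ingroup taxa — unites the whole ingroup.
Only Taxon 5 and Taxon 7 show the derived state '1' for nectar spur, supporting them as a clade.
Most parsimonious ingroup topology: ((Taxon 7,Taxon 5),Taxon 3).
Taxon 7 and Taxon 5 share a more recent common ancestor with each other than either does with Taxon 3, so Taxon 3 is the least closely related of the three.

Taxon 3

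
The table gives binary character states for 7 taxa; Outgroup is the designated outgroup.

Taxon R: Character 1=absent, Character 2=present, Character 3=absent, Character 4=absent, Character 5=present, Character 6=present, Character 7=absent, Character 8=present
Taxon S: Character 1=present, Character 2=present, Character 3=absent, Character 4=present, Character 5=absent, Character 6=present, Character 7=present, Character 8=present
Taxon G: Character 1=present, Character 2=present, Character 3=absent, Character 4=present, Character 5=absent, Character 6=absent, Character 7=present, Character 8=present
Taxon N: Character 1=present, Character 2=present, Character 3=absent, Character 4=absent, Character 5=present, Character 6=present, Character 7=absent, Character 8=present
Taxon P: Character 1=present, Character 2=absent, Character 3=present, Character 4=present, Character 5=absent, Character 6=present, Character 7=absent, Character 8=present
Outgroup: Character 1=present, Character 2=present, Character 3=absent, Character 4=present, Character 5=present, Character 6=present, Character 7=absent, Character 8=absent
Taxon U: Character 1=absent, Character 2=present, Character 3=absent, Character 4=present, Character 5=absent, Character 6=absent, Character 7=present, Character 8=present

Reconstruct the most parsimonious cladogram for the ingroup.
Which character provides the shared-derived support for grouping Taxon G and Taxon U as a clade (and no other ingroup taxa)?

Character polarity is set by the outgroup: the derived state is whichever differs from the outgroup's state, so for Character 1, Character 2, Character 4, Character 5, Character 6 the derived state is 'absent', and for the remaining characters it is 'present'.
Character 1 (state 'absent') occurs in Taxon R and Taxon U but conflicts with the nesting implied by the other characters — most parsimoniously interpreted as homoplasy.
Character 2 (derived state 'absent') is unique to Taxon P (autapomorphy; uninformative for grouping).
Character 3 (derived state 'present') is unique to Taxon P (autapomorphy; uninformative for grouping).
Character 4 (derived state 'absent') is shared by Taxon N and Taxon R — a synapomorphy uniting that clade.
Character 5 (derived state 'absent') is shared by Taxon G, Taxon P, Taxon S, and Taxon U — a synapomorphy uniting that clade.
Character 6: derived state 'absent' in Taxon G and Taxon U only — synapomorphy for {Taxon G, Taxon U}.
Only Taxon G, Taxon S, and Taxon U show the derived state 'present' for Character 7, supporting them as a clade.
All ingroup taxa share the derived state 'present' for Character 8; it defines the ingroup but does not resolve relationships within it.
Most parsimonious ingroup topology: ((((Taxon G,Taxon U),Taxon S),Taxon P),(Taxon N,Taxon R)).
The clade {Taxon G, Taxon U} is supported by Character 6: its derived state 'absent' occurs in exactly those taxa and in no other taxon (including the outgroup).

Character 6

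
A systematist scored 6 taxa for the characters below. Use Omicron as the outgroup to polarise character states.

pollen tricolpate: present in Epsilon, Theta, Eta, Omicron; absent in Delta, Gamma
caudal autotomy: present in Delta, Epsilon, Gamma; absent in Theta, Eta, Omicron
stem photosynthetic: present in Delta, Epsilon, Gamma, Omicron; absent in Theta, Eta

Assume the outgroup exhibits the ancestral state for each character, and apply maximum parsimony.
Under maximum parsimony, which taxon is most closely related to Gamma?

Delta

Character polarity is set by the outgroup: the derived state is whichever differs from the outgroup's state, so for pollen tricolpate, stem photosynthetic the derived state is 'absent', and for the remaining characters it is 'present'.
pollen tricolpate: derived state 'absent' in Delta and Gamma only — synapomorphy for {Delta, Gamma}.
caudal autotomy (derived state 'present') is shared by Delta, Epsilon, and Gamma — a synapomorphy uniting that clade.
Only Eta and Theta show the derived state 'absent' for stem photosynthetic, supporting them as a clade.
Most parsimonious ingroup topology: (((Gamma,Delta),Epsilon),(Theta,Eta)).
Gamma and Delta form a cherry on this tree, so they are sister taxa.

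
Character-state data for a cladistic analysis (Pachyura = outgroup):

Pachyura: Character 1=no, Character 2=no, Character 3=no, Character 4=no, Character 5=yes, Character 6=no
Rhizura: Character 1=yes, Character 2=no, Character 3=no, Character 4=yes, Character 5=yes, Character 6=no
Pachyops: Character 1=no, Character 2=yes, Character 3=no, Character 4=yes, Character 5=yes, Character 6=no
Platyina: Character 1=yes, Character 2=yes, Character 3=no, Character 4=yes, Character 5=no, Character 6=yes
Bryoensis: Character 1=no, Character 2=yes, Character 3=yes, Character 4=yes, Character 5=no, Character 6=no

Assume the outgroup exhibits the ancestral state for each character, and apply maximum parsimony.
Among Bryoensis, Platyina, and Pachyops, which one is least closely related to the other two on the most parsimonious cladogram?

Character polarity is set by the outgroup: the derived state is whichever differs from the outgroup's state, so for Character 5 the derived state is 'no', and for the remaining characters it is 'yes'.
Character 1 groups Platyina and Rhizura, which is incompatible with the clades supported by the remaining characters; treating it as convergent (homoplasy) costs fewer steps than any alternative tree.
Only Bryoensis, Pachyops, and Platyina show the derived state 'yes' for Character 2, supporting them as a clade.
Character 3 (derived state 'yes') is unique to Bryoensis (autapomorphy; uninformative for grouping).
Character 4 (derived state 'yes') is shared by all ingroup taxa — unites the whole ingroup.
Character 5 (derived state 'no') is shared by Bryoensis and Platyina — a synapomorphy uniting that clade.
Character 6: derived state 'yes' in Platyina only — an autapomorphy, so it tells us nothing about relationships among taxa.
Most parsimonious ingroup topology: (Rhizura,(Pachyops,(Platyina,Bryoensis))).
Platyina and Bryoensis share a more recent common ancestor with each other than either does with Pachyops, so Pachyops is the least closely related of the three.

Pachyops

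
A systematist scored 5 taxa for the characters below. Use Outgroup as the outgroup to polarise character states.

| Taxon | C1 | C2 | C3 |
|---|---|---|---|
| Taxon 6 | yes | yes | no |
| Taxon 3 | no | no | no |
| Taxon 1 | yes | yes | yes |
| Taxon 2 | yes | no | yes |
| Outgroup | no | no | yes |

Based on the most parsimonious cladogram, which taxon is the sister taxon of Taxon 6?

Taxon 1

Character polarity is set by the outgroup: the derived state is whichever differs from the outgroup's state, so for C3 the derived state is 'no', and for the remaining characters it is 'yes'.
Only Taxon 1, Taxon 2, and Taxon 6 show the derived state 'yes' for C1, supporting them as a clade.
C2: derived state 'yes' in Taxon 1 and Taxon 6 only — synapomorphy for {Taxon 1, Taxon 6}.
C3 groups Taxon 3 and Taxon 6, which is incompatible with the clades supported by the remaining characters; treating it as convergent (homoplasy) costs fewer steps than any alternative tree.
Most parsimonious ingroup topology: ((Taxon 2,(Taxon 6,Taxon 1)),Taxon 3).
Taxon 6 and Taxon 1 form a cherry on this tree, so they are sister taxa.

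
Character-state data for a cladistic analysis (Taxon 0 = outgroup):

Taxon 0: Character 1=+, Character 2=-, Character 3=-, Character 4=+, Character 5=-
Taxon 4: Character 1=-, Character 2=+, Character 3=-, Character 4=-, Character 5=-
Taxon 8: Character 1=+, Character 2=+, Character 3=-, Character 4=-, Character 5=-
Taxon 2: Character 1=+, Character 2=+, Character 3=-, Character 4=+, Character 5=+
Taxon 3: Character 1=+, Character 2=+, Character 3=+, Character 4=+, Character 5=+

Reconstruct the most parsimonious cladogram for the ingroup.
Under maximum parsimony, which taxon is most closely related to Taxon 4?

Taxon 8

Character polarity is set by the outgroup: the derived state is whichever differs from the outgroup's state, so for Character 1, Character 4 the derived state is '-', and for the remaining characters it is '+'.
Character 1: derived state '-' in Taxon 4 only — an autapomorphy, so it tells us nothing about relationships among taxa.
Character 2 (derived state '+') is shared by all ingroup taxa — unites the whole ingroup.
Character 3 (derived state '+') is unique to Taxon 3 (autapomorphy; uninformative for grouping).
Character 4: derived state '-' in Taxon 4 and Taxon 8 only — synapomorphy for {Taxon 4, Taxon 8}.
Character 5: derived state '+' in Taxon 2 and Taxon 3 only — synapomorphy for {Taxon 2, Taxon 3}.
Most parsimonious ingroup topology: ((Taxon 4,Taxon 8),(Taxon 2,Taxon 3)).
Taxon 4 and Taxon 8 form a cherry on this tree, so they are sister taxa.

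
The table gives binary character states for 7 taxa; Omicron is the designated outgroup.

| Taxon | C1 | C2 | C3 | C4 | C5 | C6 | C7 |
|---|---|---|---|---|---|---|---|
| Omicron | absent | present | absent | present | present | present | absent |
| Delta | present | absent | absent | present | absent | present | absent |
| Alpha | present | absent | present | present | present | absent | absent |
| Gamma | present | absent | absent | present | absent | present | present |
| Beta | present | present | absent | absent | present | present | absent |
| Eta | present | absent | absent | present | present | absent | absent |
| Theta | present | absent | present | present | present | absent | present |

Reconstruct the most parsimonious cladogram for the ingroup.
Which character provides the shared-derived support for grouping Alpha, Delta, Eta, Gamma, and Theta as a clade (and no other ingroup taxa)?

C2

Character polarity is set by the outgroup: the derived state is whichever differs from the outgroup's state, so for C2, C4, C5, C6 the derived state is 'absent', and for the remaining characters it is 'present'.
All ingroup taxa share the derived state 'present' for C1; it defines the ingroup but does not resolve relationships within it.
Only Alpha, Delta, Eta, Gamma, and Theta show the derived state 'absent' for C2, supporting them as a clade.
C3 (derived state 'present') is shared by Alpha and Theta — a synapomorphy uniting that clade.
C4: derived state 'absent' in Beta only — an autapomorphy, so it tells us nothing about relationships among taxa.
C5 (derived state 'absent') is shared by Delta and Gamma — a synapomorphy uniting that clade.
C6: derived state 'absent' in Alpha, Eta, and Theta only — synapomorphy for {Alpha, Eta, Theta}.
C7 (state 'present') occurs in Gamma and Theta but conflicts with the nesting implied by the other characters — most parsimoniously interpreted as homoplasy.
Most parsimonious ingroup topology: (((Delta,Gamma),((Alpha,Theta),Eta)),Beta).
The clade {Alpha, Delta, Eta, Gamma, Theta} is supported by C2: its derived state 'absent' occurs in exactly those taxa and in no other taxon (including the outgroup).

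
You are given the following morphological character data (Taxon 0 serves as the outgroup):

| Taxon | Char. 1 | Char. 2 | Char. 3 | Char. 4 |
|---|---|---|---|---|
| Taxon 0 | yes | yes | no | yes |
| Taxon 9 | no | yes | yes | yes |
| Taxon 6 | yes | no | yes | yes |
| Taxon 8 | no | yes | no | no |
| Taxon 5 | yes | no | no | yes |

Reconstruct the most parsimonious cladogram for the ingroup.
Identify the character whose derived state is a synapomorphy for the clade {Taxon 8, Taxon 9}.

Char. 1

Character polarity is set by the outgroup: the derived state is whichever differs from the outgroup's state, so for Char. 1, Char. 2, Char. 4 the derived state is 'no', and for the remaining characters it is 'yes'.
Char. 1: derived state 'no' in Taxon 8 and Taxon 9 only — synapomorphy for {Taxon 8, Taxon 9}.
Only Taxon 5 and Taxon 6 show the derived state 'no' for Char. 2, supporting them as a clade.
Char. 3 groups Taxon 6 and Taxon 9, which is incompatible with the clades supported by the remaining characters; treating it as convergent (homoplasy) costs fewer steps than any alternative tree.
Char. 4 (derived state 'no') is unique to Taxon 8 (autapomorphy; uninformative for grouping).
Most parsimonious ingroup topology: ((Taxon 9,Taxon 8),(Taxon 6,Taxon 5)).
The clade {Taxon 8, Taxon 9} is supported by Char. 1: its derived state 'no' occurs in exactly those taxa and in no other taxon (including the outgroup).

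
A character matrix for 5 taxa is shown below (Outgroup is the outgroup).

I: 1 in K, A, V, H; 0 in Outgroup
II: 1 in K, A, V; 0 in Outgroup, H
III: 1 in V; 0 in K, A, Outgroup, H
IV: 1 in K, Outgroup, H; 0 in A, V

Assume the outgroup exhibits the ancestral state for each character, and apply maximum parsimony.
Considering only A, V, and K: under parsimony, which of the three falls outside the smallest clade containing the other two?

Character polarity is set by the outgroup: the derived state is whichever differs from the outgroup's state, so for IV the derived state is '0', and for the remaining characters it is '1'.
I (derived state '1') is shared by all ingroup taxa — unites the whole ingroup.
II (derived state '1') is shared by A, K, and V — a synapomorphy uniting that clade.
III (derived state '1') is unique to V (autapomorphy; uninformative for grouping).
Only A and V show the derived state '0' for IV, supporting them as a clade.
Most parsimonious ingroup topology: (H,(K,(A,V))).
A and V share a more recent common ancestor with each other than either does with K, so K is the least closely related of the three.

K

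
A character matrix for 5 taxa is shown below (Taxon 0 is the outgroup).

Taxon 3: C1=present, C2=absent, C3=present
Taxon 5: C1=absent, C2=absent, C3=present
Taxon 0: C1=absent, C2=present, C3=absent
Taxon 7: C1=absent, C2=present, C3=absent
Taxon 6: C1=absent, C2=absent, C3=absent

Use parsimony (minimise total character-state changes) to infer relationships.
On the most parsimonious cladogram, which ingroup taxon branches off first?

Character polarity is set by the outgroup: the derived state is whichever differs from the outgroup's state, so for C2 the derived state is 'absent', and for the remaining characters it is 'present'.
C1: derived state 'present' in Taxon 3 only — an autapomorphy, so it tells us nothing about relationships among taxa.
C2 (derived state 'absent') is shared by Taxon 3, Taxon 5, and Taxon 6 — a synapomorphy uniting that clade.
C3: derived state 'present' in Taxon 3 and Taxon 5 only — synapomorphy for {Taxon 3, Taxon 5}.
Most parsimonious ingroup topology: (Taxon 7,((Taxon 3,Taxon 5),Taxon 6)).
Taxon 7 is sister to the clade containing all other ingroup taxa, so it is the earliest-diverging (most basal) ingroup lineage.

Taxon 7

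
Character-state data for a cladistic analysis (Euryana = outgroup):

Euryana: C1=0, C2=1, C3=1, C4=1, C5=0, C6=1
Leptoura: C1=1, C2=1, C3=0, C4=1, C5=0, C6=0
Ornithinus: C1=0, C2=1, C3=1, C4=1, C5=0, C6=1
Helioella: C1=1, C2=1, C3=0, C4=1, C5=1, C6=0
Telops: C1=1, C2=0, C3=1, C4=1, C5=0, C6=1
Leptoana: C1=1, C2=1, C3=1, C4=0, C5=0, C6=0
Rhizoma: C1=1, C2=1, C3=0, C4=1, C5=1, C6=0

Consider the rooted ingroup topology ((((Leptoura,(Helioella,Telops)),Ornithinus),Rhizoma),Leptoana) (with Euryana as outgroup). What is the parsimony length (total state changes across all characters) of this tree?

Map each character onto ((((Leptoura,(Helioella,Telops)),Ornithinus),Rhizoma),Leptoana) (rooted by Euryana) and count the minimum state changes it requires (Fitch parsimony):
C1: 2; C2: 1; C3: 3; C4: 1; C5: 2; C6: 3.
Total tree length = 12.

12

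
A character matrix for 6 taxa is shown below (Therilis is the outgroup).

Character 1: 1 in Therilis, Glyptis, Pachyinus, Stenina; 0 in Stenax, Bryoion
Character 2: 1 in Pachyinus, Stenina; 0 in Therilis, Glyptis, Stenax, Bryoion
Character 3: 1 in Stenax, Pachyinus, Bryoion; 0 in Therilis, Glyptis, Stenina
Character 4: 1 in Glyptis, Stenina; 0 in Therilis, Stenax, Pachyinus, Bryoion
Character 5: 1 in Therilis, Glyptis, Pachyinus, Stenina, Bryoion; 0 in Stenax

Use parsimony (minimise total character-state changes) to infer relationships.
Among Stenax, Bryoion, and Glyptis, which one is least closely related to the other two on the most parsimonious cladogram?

Glyptis

Character polarity is set by the outgroup: the derived state is whichever differs from the outgroup's state, so for Character 1, Character 5 the derived state is '0', and for the remaining characters it is '1'.
Only Bryoion and Stenax show the derived state '0' for Character 1, supporting them as a clade.
Character 2 groups Pachyinus and Stenina, which is incompatible with the clades supported by the remaining characters; treating it as convergent (homoplasy) costs fewer steps than any alternative tree.
Character 3: derived state '1' in Bryoion, Pachyinus, and Stenax only — synapomorphy for {Bryoion, Pachyinus, Stenax}.
Character 4 (derived state '1') is shared by Glyptis and Stenina — a synapomorphy uniting that clade.
Character 5: derived state '0' in Stenax only — an autapomorphy, so it tells us nothing about relationships among taxa.
Most parsimonious ingroup topology: ((Glyptis,Stenina),((Stenax,Bryoion),Pachyinus)).
Stenax and Bryoion share a more recent common ancestor with each other than either does with Glyptis, so Glyptis is the least closely related of the three.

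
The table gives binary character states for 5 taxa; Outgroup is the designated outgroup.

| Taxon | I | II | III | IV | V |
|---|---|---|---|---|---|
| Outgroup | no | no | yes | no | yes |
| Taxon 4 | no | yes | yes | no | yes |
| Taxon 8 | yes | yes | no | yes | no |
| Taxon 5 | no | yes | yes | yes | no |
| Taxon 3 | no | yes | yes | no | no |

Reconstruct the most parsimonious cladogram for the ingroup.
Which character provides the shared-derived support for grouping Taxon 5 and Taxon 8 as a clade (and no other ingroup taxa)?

IV

Character polarity is set by the outgroup: the derived state is whichever differs from the outgroup's state, so for III, V the derived state is 'no', and for the remaining characters it is 'yes'.
I: derived state 'yes' in Taxon 8 only — an autapomorphy, so it tells us nothing about relationships among taxa.
II (derived state 'yes') is shared by all ingroup taxa — unites the whole ingroup.
III (derived state 'no') is unique to Taxon 8 (autapomorphy; uninformative for grouping).
Only Taxon 5 and Taxon 8 show the derived state 'yes' for IV, supporting them as a clade.
V (derived state 'no') is shared by Taxon 3, Taxon 5, and Taxon 8 — a synapomorphy uniting that clade.
Most parsimonious ingroup topology: (Taxon 4,((Taxon 8,Taxon 5),Taxon 3)).
The clade {Taxon 5, Taxon 8} is supported by IV: its derived state 'yes' occurs in exactly those taxa and in no other taxon (including the outgroup).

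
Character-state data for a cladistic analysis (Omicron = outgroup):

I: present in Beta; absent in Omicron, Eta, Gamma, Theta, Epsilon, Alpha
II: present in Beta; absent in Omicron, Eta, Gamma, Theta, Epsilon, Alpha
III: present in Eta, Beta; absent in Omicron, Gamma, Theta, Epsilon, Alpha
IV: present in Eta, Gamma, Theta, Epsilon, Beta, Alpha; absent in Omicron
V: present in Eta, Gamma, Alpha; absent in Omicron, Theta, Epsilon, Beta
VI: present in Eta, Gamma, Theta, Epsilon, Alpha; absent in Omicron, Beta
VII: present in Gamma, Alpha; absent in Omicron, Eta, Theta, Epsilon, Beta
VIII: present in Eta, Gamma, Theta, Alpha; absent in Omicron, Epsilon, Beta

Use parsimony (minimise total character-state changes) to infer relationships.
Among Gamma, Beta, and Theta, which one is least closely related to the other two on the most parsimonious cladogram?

Beta

The outgroup has state 'absent' for every character, so 'present' is the derived state throughout.
I (derived state 'present') is unique to Beta (autapomorphy; uninformative for grouping).
II (derived state 'present') is unique to Beta (autapomorphy; uninformative for grouping).
III groups Beta and Eta, which is incompatible with the clades supported by the remaining characters; treating it as convergent (homoplasy) costs fewer steps than any alternative tree.
All ingroup taxa share the derived state 'present' for IV; it defines the ingroup but does not resolve relationships within it.
V (derived state 'present') is shared by Alpha, Eta, and Gamma — a synapomorphy uniting that clade.
VI: derived state 'present' in Alpha, Epsilon, Eta, Gamma, and Theta only — synapomorphy for {Alpha, Epsilon, Eta, Gamma, Theta}.
VII: derived state 'present' in Alpha and Gamma only — synapomorphy for {Alpha, Gamma}.
VIII (derived state 'present') is shared by Alpha, Eta, Gamma, and Theta — a synapomorphy uniting that clade.
Most parsimonious ingroup topology: ((((Eta,(Gamma,Alpha)),Theta),Epsilon),Beta).
Theta and Gamma share a more recent common ancestor with each other than either does with Beta, so Beta is the least closely related of the three.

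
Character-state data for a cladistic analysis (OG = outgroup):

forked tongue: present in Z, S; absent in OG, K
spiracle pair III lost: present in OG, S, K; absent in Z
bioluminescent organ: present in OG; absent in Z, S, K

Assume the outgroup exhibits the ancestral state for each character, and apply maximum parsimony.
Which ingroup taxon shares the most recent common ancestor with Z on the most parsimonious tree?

Character polarity is set by the outgroup: the derived state is whichever differs from the outgroup's state, so for spiracle pair III lost, bioluminescent organ the derived state is 'absent', and for the remaining characters it is 'present'.
Only S and Z show the derived state 'present' for forked tongue, supporting them as a clade.
spiracle pair III lost (derived state 'absent') is unique to Z (autapomorphy; uninformative for grouping).
All ingroup taxa share the derived state 'absent' for bioluminescent organ; it defines the ingroup but does not resolve relationships within it.
Most parsimonious ingroup topology: ((Z,S),K).
Z and S form a cherry on this tree, so they are sister taxa.

S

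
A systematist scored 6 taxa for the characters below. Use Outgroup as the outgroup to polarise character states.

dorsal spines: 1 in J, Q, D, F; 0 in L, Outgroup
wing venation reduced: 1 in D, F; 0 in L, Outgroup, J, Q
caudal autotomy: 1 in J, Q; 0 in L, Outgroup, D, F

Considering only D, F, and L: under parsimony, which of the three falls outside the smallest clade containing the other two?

L

The outgroup has state '0' for every character, so '1' is the derived state throughout.
dorsal spines (derived state '1') is shared by D, F, J, and Q — a synapomorphy uniting that clade.
Only D and F show the derived state '1' for wing venation reduced, supporting them as a clade.
caudal autotomy: derived state '1' in J and Q only — synapomorphy for {J, Q}.
Most parsimonious ingroup topology: (L,((Q,J),(F,D))).
D and F share a more recent common ancestor with each other than either does with L, so L is the least closely related of the three.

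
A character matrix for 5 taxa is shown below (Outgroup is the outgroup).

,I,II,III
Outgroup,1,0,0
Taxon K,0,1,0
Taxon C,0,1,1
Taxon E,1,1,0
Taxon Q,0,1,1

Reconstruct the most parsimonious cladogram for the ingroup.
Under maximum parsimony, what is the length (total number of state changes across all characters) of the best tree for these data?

Character polarity is set by the outgroup: the derived state is whichever differs from the outgroup's state, so for I the derived state is '0', and for the remaining characters it is '1'.
I (derived state '0') is shared by Taxon C, Taxon K, and Taxon Q — a synapomorphy uniting that clade.
II (derived state '1') is shared by all ingroup taxa — unites the whole ingroup.
III (derived state '1') is shared by Taxon C and Taxon Q — a synapomorphy uniting that clade.
Most parsimonious ingroup topology: ((Taxon K,(Taxon C,Taxon Q)),Taxon E).
Changes per character on this tree: I: 1; II: 1; III: 1.
Total = 3.

3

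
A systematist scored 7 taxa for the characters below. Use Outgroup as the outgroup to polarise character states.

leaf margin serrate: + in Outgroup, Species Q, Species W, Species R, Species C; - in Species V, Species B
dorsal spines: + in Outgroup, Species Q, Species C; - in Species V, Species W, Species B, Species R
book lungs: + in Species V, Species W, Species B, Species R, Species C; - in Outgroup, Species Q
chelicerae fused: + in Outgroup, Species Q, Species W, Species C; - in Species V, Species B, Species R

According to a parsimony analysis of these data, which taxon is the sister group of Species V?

Character polarity is set by the outgroup: the derived state is whichever differs from the outgroup's state, so for leaf margin serrate, dorsal spines, chelicerae fused the derived state is '-', and for the remaining characters it is '+'.
Only Species B and Species V show the derived state '-' for leaf margin serrate, supporting them as a clade.
dorsal spines: derived state '-' in Species B, Species R, Species V, and Species W only — synapomorphy for {Species B, Species R, Species V, Species W}.
book lungs (derived state '+') is shared by Species B, Species C, Species R, Species V, and Species W — a synapomorphy uniting that clade.
chelicerae fused: derived state '-' in Species B, Species R, and Species V only — synapomorphy for {Species B, Species R, Species V}.
Most parsimonious ingroup topology: (Species Q,((((Species V,Species B),Species R),Species W),Species C)).
Species V and Species B form a cherry on this tree, so they are sister taxa.

Species B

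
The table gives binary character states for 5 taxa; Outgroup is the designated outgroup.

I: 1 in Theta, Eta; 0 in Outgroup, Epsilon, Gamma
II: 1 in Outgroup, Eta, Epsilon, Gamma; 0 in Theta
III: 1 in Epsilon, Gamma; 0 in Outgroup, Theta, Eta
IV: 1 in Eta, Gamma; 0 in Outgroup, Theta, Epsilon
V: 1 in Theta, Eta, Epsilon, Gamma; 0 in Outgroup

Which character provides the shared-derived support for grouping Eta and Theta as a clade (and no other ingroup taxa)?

Character polarity is set by the outgroup: the derived state is whichever differs from the outgroup's state, so for II the derived state is '0', and for the remaining characters it is '1'.
I: derived state '1' in Eta and Theta only — synapomorphy for {Eta, Theta}.
II: derived state '0' in Theta only — an autapomorphy, so it tells us nothing about relationships among taxa.
Only Epsilon and Gamma show the derived state '1' for III, supporting them as a clade.
IV groups Eta and Gamma, which is incompatible with the clades supported by the remaining characters; treating it as convergent (homoplasy) costs fewer steps than any alternative tree.
V (derived state '1') is shared by all ingroup taxa — unites the whole ingroup.
Most parsimonious ingroup topology: ((Theta,Eta),(Epsilon,Gamma)).
The clade {Eta, Theta} is supported by I: its derived state '1' occurs in exactly those taxa and in no other taxon (including the outgroup).

I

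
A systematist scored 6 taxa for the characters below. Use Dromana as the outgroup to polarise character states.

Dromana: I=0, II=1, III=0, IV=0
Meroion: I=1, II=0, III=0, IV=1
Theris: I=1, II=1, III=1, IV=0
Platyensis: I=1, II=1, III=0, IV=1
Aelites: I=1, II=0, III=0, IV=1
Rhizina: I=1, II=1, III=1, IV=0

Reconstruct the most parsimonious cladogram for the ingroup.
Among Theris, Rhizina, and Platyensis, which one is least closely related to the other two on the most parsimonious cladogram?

Character polarity is set by the outgroup: the derived state is whichever differs from the outgroup's state, so for II the derived state is '0', and for the remaining characters it is '1'.
All ingroup taxa share the derived state '1' for I; it defines the ingroup but does not resolve relationships within it.
II: derived state '0' in Aelites and Meroion only — synapomorphy for {Aelites, Meroion}.
III (derived state '1') is shared by Rhizina and Theris — a synapomorphy uniting that clade.
Only Aelites, Meroion, and Platyensis show the derived state '1' for IV, supporting them as a clade.
Most parsimonious ingroup topology: (((Meroion,Aelites),Platyensis),(Theris,Rhizina)).
Rhizina and Theris share a more recent common ancestor with each other than either does with Platyensis, so Platyensis is the least closely related of the three.

Platyensis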